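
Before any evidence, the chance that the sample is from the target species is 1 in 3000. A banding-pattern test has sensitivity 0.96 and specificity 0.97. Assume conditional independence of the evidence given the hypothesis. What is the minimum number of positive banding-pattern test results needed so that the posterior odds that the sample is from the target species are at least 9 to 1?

3

Prior odds = (1/3000)/(2999/3000) = 1/2999.
False-positive rate = 1 − 0.97 = 0.03; likelihood ratio of a positive = 0.96/0.03 = 32.
Target odds = 9.
Need (1/2999) × 32ⁿ ≥ 9, i.e. 32ⁿ ≥ 26991.
32² = 1024 falls short of 26991 but 32³ = 32768 reaches it, so n = 3.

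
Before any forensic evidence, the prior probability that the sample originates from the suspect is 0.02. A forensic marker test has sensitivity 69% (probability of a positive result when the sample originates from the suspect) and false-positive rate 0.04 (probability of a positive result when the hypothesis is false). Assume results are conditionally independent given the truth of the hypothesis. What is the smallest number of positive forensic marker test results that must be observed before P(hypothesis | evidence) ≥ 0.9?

3

Prior odds: 0.02 ÷ 0.98 = 1/49.
Likelihood ratio of a positive result = 0.69/0.04 = 17.25.
Target posterior odds = 0.9/0.1 = 9.
Require 17.25ⁿ ≥ 9 ÷ (1/49) = 441.
17.25² = 297.5625 falls short of 441 but 17.25³ = 5132.953125 reaches it, so n = 3.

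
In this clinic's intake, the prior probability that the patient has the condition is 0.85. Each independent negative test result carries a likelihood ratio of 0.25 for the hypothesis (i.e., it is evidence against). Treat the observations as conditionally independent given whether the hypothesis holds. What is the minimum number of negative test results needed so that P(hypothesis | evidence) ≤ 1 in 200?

Prior odds: 0.85 ÷ 0.15 = 17/3.
Likelihood ratio per negative test result = 0.25.
Target posterior odds = 0.005/0.995 = 1/199.
Require 0.25ⁿ ≤ 1/199 ÷ (17/3) = 3/3383.
0.25⁵ = 1/1024 is still above 3/3383 but 0.25⁶ = 1/4096 is at or below it, so n = 6.

6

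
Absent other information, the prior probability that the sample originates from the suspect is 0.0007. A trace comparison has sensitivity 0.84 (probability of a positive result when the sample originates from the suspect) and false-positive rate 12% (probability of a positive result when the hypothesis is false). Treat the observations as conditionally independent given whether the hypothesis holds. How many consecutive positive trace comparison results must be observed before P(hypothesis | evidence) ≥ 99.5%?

Prior odds: 0.0007 ÷ 0.9993 = 7/9993.
Likelihood ratio of a positive result = 0.84/0.12 = 7.
Target odds: 0.995 ÷ 0.005 = 199.
Need (7/9993) × 7ⁿ ≥ 199, i.e. 7ⁿ ≥ 1988607/7.
7⁶ = 117649 falls short of 1988607/7 but 7⁷ = 823543 reaches it, so n = 7.

7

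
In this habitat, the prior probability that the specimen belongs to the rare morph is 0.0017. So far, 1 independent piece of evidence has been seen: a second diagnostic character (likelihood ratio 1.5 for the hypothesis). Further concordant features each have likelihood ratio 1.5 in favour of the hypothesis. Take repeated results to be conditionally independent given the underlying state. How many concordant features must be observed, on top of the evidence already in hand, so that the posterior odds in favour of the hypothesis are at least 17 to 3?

20

Prior odds = 0.0017/0.9983 = 17/9983.
Bayes factor of the evidence already in hand = 1.5.
Odds after that evidence = (17/9983) × 1.5 = 51/19966.
Target odds = 17/3.
Need 1.5ⁿ ≥ 17/3 ÷ (51/19966) = 19966/9.
1.5¹⁹ ≈2216.84 falls short of 19966/9 but 1.5²⁰ ≈3325.26 reaches it, so n = 20.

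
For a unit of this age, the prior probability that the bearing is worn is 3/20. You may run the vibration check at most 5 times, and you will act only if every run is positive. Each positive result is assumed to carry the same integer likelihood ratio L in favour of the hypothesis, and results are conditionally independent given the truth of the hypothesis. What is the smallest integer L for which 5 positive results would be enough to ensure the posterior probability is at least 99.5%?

Prior odds = 0.15/0.85 = 3/17.
Target odds = 0.995/0.005 = 199.
Need L⁵ ≥ 199 ÷ (3/17) = 3383/3.
4⁵ = 1024 < 3383/3 ≤ 3125 = 5⁵, so L = 5.

5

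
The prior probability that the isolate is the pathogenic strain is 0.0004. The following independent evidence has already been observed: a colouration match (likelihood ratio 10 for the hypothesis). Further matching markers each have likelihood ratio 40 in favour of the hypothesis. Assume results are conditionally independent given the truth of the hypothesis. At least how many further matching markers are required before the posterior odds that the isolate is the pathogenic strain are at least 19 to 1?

3

Prior odds = 0.0004/0.9996 = 1/2499.
Bayes factor of the evidence already in hand = 10.
Odds after that evidence = (1/2499) × 10 = 10/2499.
Target odds = 19.
Need 40ⁿ ≥ 19 ÷ (10/2499) = 4748.1.
40² = 1600 falls short of 4748.1 but 40³ = 64000 reaches it, so n = 3.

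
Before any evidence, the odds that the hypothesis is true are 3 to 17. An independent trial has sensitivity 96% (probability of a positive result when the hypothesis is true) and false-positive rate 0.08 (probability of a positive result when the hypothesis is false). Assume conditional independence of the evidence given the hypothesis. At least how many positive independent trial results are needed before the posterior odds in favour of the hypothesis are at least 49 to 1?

Prior odds = 3/17.
Likelihood ratio of a positive result = 0.96/0.08 = 12.
Target odds = 49.
Require 12ⁿ ≥ 49 ÷ (3/17) = 833/3.
12² = 144 falls short of 833/3 but 12³ = 1728 reaches it, so n = 3.

3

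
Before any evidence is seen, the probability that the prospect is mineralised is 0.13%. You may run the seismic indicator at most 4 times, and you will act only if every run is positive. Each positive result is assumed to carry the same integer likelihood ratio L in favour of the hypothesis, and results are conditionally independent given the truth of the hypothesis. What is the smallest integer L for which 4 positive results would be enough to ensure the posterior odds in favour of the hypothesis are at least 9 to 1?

10

Prior odds = 0.0013/0.9987 = 13/9987.
Target odds = 9.
Need L⁴ ≥ 9 ÷ (13/9987) = 89883/13.
9⁴ = 6561 < 89883/13 ≤ 10000 = 10⁴, so L = 10.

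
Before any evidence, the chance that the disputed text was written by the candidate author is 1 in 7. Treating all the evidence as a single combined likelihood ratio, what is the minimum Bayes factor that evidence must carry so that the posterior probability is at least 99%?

594

Prior odds = (1/7)/(6/7) = 1/6.
Target odds = 0.99/0.01 = 99.
Required Bayes factor = 99 ÷ (1/6) = 594.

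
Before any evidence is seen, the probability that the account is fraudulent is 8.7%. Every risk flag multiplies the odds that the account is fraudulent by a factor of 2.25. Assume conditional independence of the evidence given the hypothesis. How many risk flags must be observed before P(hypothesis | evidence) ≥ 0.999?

12

Prior odds: 0.087 ÷ 0.913 = 87/913.
Likelihood ratio per risk flag = 2.25.
Target odds: 0.999 ÷ 0.001 = 999.
Need (87/913) × 2.25ⁿ ≥ 999, i.e. 2.25ⁿ ≥ 304029/29.
2.25¹¹ ≈7481.83 falls short of 304029/29 but 2.25¹² ≈16834.1 reaches it, so n = 12.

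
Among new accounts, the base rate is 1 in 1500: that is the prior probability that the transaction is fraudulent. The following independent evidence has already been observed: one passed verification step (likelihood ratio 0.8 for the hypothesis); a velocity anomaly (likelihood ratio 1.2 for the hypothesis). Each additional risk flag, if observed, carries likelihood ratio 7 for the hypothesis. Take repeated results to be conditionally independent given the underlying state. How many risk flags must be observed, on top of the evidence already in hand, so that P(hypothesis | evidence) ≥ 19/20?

Prior odds = (1/1500)/(1499/1500) = 1/1499.
Combined Bayes factor of the evidence already in hand = 0.8 × 1.2 = 0.96.
Odds after that evidence = (1/1499) × 0.96 = 24/37475.
Target odds = 0.95/0.05 = 19.
Need 7ⁿ ≥ 19 ÷ (24/37475) = 712025/24.
7⁵ = 16807 falls short of 712025/24 but 7⁶ = 117649 reaches it, so n = 6.

6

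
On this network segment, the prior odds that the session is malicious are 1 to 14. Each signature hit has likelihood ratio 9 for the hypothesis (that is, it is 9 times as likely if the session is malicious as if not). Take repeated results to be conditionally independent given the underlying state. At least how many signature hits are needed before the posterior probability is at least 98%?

3

Prior odds = 1/14.
Likelihood ratio per signature hit = 9.
Target odds: 0.98 ÷ 0.02 = 49.
Require 9ⁿ ≥ 49 ÷ (1/14) = 686.
9² = 81 falls short of 686 but 9³ = 729 reaches it, so n = 3.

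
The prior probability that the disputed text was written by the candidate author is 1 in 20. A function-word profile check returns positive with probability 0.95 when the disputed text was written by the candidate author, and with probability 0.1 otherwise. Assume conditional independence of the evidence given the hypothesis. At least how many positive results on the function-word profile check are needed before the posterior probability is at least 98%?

4

Prior odds: 0.05 ÷ 0.95 = 1/19.
Likelihood ratio of a positive result = 0.95/0.1 = 9.5.
Target odds: 0.98 ÷ 0.02 = 49.
Need (1/19) × 9.5ⁿ ≥ 49, i.e. 9.5ⁿ ≥ 931.
9.5³ = 857.375 falls short of 931 but 9.5⁴ = 8145.0625 reaches it, so n = 4.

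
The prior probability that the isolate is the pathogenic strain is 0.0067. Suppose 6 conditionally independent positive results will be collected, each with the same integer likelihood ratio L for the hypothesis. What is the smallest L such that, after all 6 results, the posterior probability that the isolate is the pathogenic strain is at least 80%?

3

Prior odds = 0.0067/0.9933 = 67/9933.
Target odds = 0.8/0.2 = 4.
Need L⁶ ≥ 4 ÷ (67/9933) = 39732/67.
2⁶ = 64 < 39732/67 ≤ 729 = 3⁶, so L = 3.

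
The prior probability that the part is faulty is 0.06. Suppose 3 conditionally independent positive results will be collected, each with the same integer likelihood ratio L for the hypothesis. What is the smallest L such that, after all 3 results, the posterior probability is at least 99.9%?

26

Prior odds = 0.06/0.94 = 3/47.
Target odds = 0.999/0.001 = 999.
Need L³ ≥ 999 ÷ (3/47) = 15651.
25³ = 15625 < 15651 ≤ 17576 = 26³, so L = 26.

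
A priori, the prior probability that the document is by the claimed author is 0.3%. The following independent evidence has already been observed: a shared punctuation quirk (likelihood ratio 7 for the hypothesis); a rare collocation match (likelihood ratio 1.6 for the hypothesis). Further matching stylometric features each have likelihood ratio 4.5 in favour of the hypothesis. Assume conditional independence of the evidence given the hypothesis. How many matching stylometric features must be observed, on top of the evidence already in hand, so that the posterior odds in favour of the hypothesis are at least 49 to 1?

Prior odds = 0.003/0.997 = 3/997.
Combined Bayes factor of the evidence already in hand = 7 × 1.6 = 11.2.
Odds after that evidence = (3/997) × 11.2 = 168/4985.
Target odds = 49.
Need 4.5ⁿ ≥ 49 ÷ (168/4985) = 34895/24.
4.5⁴ = 410.0625 falls short of 34895/24 but 4.5⁵ = 1845.28125 reaches it, so n = 5.

5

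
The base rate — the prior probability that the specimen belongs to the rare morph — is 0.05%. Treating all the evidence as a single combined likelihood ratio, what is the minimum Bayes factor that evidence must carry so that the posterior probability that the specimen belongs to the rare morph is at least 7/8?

13993

Prior odds = 0.0005/0.9995 = 1/1999.
Target odds = 0.875/0.125 = 7.
Required Bayes factor = 7 ÷ (1/1999) = 13993.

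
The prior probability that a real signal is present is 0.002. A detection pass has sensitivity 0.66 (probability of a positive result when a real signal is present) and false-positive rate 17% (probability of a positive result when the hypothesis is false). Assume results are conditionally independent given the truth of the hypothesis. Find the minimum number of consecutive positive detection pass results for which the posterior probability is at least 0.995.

9

Prior odds = 0.002/0.998 = 1/499.
Likelihood ratio of a positive result = 0.66/0.17 = 66/17.
Target odds: 0.995 ÷ 0.005 = 199.
Require (66/17)ⁿ ≥ 199 ÷ (1/499) = 99301.
(66/17)⁸ ≈51613.1 falls short of 99301 but (66/17)⁹ ≈200380 reaches it, so n = 9.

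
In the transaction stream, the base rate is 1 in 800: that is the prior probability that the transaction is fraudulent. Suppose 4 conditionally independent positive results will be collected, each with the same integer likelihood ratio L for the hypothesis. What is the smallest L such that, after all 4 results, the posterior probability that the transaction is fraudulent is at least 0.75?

Prior odds = 0.00125/0.99875 = 1/799.
Target odds = 0.75/0.25 = 3.
Need L⁴ ≥ 3 ÷ (1/799) = 2397.
6⁴ = 1296 < 2397 ≤ 2401 = 7⁴, so L = 7.

7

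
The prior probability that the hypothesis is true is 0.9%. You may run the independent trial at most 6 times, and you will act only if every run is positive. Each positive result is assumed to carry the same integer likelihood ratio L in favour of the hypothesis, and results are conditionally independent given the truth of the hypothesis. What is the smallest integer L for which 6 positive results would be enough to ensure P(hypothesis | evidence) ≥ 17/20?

Prior odds = 0.009/0.991 = 9/991.
Target odds = 0.85/0.15 = 17/3.
Need L⁶ ≥ 17/3 ÷ (9/991) = 16847/27.
2⁶ = 64 < 16847/27 ≤ 729 = 3⁶, so L = 3.

3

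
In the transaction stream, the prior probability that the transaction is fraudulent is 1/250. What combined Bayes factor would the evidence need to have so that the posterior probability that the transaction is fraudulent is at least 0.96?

Prior odds = 0.004/0.996 = 1/249.
Target odds = 0.96/0.04 = 24.
Required Bayes factor = 24 ÷ (1/249) = 5976.

5976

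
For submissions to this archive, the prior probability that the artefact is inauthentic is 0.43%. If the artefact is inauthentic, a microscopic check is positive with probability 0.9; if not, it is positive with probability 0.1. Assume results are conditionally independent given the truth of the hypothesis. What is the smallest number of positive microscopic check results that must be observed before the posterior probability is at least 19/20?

Prior odds: 0.0043 ÷ 0.9957 = 43/9957.
Likelihood ratio of a positive = 0.9/0.1 = 9.
Target posterior odds = 0.95/0.05 = 19.
Require 9ⁿ ≥ 19 ÷ (43/9957) = 189183/43.
9³ = 729 falls short of 189183/43 but 9⁴ = 6561 reaches it, so n = 4.

4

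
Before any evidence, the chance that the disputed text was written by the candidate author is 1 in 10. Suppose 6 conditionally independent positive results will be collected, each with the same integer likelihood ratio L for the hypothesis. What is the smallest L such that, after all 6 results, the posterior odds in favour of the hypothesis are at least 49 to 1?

Prior odds = 0.1/0.9 = 1/9.
Target odds = 49.
Need L⁶ ≥ 49 ÷ (1/9) = 441.
2⁶ = 64 < 441 ≤ 729 = 3⁶, so L = 3.

3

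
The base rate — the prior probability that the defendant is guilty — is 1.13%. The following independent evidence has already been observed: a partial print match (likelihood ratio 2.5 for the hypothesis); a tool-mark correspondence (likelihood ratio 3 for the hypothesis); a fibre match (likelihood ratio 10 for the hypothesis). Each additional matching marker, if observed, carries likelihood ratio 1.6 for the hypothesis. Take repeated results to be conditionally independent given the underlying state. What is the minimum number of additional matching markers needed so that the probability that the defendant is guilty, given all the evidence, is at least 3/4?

3

Prior odds = 0.0113/0.9887 = 113/9887.
Combined Bayes factor of the evidence already in hand = 2.5 × 3 × 10 = 75.
Odds after that evidence = (113/9887) × 75 = 8475/9887.
Target odds = 0.75/0.25 = 3.
Need 1.6ⁿ ≥ 3 ÷ (8475/9887) = 9887/2825.
1.6² = 2.56 falls short of 9887/2825 but 1.6³ = 4.096 reaches it, so n = 3.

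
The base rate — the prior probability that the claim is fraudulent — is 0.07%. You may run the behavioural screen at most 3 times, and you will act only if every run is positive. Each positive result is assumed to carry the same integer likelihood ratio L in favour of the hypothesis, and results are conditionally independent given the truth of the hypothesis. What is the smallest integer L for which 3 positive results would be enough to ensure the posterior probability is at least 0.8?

18

Prior odds = 0.0007/0.9993 = 7/9993.
Target odds = 0.8/0.2 = 4.
Need L³ ≥ 4 ÷ (7/9993) = 39972/7.
17³ = 4913 < 39972/7 ≤ 5832 = 18³, so L = 18.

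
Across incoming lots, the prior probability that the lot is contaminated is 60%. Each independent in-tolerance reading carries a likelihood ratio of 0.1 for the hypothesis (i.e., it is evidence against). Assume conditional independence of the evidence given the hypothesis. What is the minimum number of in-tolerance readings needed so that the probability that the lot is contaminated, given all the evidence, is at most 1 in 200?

Prior odds = 0.6/0.4 = 1.5.
Likelihood ratio per in-tolerance reading = 0.1.
Target odds: 0.005 ÷ 0.995 = 1/199.
Need 1.5 × 0.1ⁿ ≤ 1/199, i.e. 0.1ⁿ ≤ 2/597.
0.1² = 0.01 is still above 2/597 but 0.1³ = 0.001 is at or below it, so n = 3.

3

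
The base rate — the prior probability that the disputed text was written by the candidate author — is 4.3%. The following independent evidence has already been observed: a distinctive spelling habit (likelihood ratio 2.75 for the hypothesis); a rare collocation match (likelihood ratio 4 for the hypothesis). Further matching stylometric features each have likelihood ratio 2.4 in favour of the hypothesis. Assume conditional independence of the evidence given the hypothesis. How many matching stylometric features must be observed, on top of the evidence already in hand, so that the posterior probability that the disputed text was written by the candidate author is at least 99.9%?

Prior odds = 0.043/0.957 = 43/957.
Combined Bayes factor of the evidence already in hand = 2.75 × 4 = 11.
Odds after that evidence = (43/957) × 11 = 43/87.
Target odds = 0.999/0.001 = 999.
Need 2.4ⁿ ≥ 999 ÷ (43/87) = 86913/43.
2.4⁸ = 429981696/390625 falls short of 86913/43 but 2.4⁹ ≈2641.81 reaches it, so n = 9.

9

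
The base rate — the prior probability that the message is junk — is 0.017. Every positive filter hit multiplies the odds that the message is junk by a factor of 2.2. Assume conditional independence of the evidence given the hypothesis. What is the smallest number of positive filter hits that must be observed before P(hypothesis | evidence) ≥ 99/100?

11

Prior odds: 0.017 ÷ 0.983 = 17/983.
Likelihood ratio per positive filter hit = 2.2.
Target posterior odds = 0.99/0.01 = 99.
Require 2.2ⁿ ≥ 99 ÷ (17/983) = 97317/17.
2.2¹⁰ ≈2655.99 falls short of 97317/17 but 2.2¹¹ ≈5843.18 reaches it, so n = 11.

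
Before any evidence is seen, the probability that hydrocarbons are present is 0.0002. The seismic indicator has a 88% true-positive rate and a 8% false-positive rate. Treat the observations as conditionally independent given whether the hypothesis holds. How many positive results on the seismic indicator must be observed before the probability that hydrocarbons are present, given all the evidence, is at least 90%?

Prior odds: 0.0002 ÷ 0.9998 = 1/4999.
Likelihood ratio of a positive result = 0.88/0.08 = 11.
Target odds: 0.9 ÷ 0.1 = 9.
Need (1/4999) × 11ⁿ ≥ 9, i.e. 11ⁿ ≥ 44991.
11⁴ = 14641 falls short of 44991 but 11⁵ = 161051 reaches it, so n = 5.

5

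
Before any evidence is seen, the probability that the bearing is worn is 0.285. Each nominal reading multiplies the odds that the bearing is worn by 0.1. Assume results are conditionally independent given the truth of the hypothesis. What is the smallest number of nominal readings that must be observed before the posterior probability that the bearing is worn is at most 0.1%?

3

Prior odds = 0.285/0.715 = 57/143.
Likelihood ratio per nominal reading = 0.1.
Target posterior odds = 0.001/0.999 = 1/999.
Require 0.1ⁿ ≤ 1/999 ÷ (57/143) = 143/56943.
0.1² = 0.01 is still above 143/56943 but 0.1³ = 0.001 is at or below it, so n = 3.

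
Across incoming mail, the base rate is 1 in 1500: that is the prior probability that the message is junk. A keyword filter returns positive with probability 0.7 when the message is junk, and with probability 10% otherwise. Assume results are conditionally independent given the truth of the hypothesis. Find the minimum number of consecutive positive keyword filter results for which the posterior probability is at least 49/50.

Prior odds = (1/1500)/(1499/1500) = 1/1499.
Likelihood ratio of a positive result = 0.7/0.1 = 7.
Target odds: 0.98 ÷ 0.02 = 49.
Require 7ⁿ ≥ 49 ÷ (1/1499) = 73451.
7⁵ = 16807 falls short of 73451 but 7⁶ = 117649 reaches it, so n = 6.

6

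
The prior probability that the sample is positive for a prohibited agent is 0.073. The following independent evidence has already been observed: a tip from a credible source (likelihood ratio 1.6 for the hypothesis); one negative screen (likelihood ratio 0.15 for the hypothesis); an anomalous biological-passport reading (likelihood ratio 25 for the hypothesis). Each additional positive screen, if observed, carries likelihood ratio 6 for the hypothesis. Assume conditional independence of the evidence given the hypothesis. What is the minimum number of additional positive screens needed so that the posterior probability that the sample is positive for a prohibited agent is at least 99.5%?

Prior odds = 0.073/0.927 = 73/927.
Combined Bayes factor of the evidence already in hand = 1.6 × 0.15 × 25 = 6.
Odds after that evidence = (73/927) × 6 = 146/309.
Target odds = 0.995/0.005 = 199.
Need 6ⁿ ≥ 199 ÷ (146/309) = 61491/146.
6³ = 216 falls short of 61491/146 but 6⁴ = 1296 reaches it, so n = 4.

4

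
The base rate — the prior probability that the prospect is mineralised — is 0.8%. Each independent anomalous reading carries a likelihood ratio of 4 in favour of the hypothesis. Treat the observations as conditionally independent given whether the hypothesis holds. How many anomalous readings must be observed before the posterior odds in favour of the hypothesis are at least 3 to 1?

5

Prior odds: 0.008 ÷ 0.992 = 1/124.
Likelihood ratio per anomalous reading = 4.
Target odds = 3.
Require 4ⁿ ≥ 3 ÷ (1/124) = 372.
4⁴ = 256 falls short of 372 but 4⁵ = 1024 reaches it, so n = 5.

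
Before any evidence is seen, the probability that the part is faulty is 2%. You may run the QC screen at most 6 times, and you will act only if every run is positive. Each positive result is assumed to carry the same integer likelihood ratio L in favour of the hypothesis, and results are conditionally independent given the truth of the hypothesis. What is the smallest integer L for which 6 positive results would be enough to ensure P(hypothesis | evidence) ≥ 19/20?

Prior odds = 0.02/0.98 = 1/49.
Target odds = 0.95/0.05 = 19.
Need L⁶ ≥ 19 ÷ (1/49) = 931.
3⁶ = 729 < 931 ≤ 4096 = 4⁶, so L = 4.

4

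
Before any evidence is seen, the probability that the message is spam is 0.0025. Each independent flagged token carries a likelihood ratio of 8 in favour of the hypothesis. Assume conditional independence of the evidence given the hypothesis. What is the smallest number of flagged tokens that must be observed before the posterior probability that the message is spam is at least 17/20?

Prior odds = 0.0025/0.9975 = 1/399.
Likelihood ratio per flagged token = 8.
Target odds: 0.85 ÷ 0.15 = 17/3.
Need (1/399) × 8ⁿ ≥ 17/3, i.e. 8ⁿ ≥ 2261.
8³ = 512 falls short of 2261 but 8⁴ = 4096 reaches it, so n = 4.

4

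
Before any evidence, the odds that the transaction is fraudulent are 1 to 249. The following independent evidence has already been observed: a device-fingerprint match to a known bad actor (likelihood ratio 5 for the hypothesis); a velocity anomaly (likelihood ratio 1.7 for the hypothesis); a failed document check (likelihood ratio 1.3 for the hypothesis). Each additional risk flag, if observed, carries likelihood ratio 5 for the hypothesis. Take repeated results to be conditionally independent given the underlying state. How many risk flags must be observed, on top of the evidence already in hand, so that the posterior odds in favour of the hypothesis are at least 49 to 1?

Prior odds = 1/249.
Combined Bayes factor of the evidence already in hand = 5 × 1.7 × 1.3 = 11.05.
Odds after that evidence = (1/249) × 11.05 = 221/4980.
Target odds = 49.
Need 5ⁿ ≥ 49 ÷ (221/4980) = 244020/221.
5⁴ = 625 falls short of 244020/221 but 5⁵ = 3125 reaches it, so n = 5.

5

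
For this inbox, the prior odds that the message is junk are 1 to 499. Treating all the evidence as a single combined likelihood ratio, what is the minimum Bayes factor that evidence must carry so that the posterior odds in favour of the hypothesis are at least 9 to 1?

Prior odds = 1/499.
Target odds = 9.
Required Bayes factor = 9 ÷ (1/499) = 4491.

4491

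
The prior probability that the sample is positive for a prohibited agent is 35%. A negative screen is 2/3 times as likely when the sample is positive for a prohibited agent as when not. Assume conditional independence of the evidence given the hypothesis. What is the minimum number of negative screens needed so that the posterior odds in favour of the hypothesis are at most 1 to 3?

2

Prior odds: 0.35 ÷ 0.65 = 7/13.
Likelihood ratio per negative screen = 2/3.
Target odds = 1/3.
Require (2/3)ⁿ ≤ 1/3 ÷ (7/13) = 13/21.
(2/3)¹ = 2/3 is still above 13/21 but (2/3)² = 4/9 is at or below it, so n = 2.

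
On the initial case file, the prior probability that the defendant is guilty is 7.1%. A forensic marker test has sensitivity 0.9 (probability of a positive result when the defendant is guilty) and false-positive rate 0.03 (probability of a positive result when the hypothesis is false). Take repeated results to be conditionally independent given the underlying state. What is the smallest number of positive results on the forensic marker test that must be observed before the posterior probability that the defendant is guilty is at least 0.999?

3

Prior odds = 0.071/0.929 = 71/929.
Likelihood ratio of a positive result = 0.9/0.03 = 30.
Target posterior odds = 0.999/0.001 = 999.
Need (71/929) × 30ⁿ ≥ 999, i.e. 30ⁿ ≥ 928071/71.
30² = 900 falls short of 928071/71 but 30³ = 27000 reaches it, so n = 3.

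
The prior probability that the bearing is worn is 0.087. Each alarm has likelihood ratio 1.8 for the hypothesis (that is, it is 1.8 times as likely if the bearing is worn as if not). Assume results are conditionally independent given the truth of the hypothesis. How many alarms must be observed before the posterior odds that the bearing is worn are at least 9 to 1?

Prior odds = 0.087/0.913 = 87/913.
Likelihood ratio per alarm = 1.8.
Target odds = 9.
Require 1.8ⁿ ≥ 9 ÷ (87/913) = 2739/29.
1.8⁷ = 4782969/78125 falls short of 2739/29 but 1.8⁸ = 43046721/390625 reaches it, so n = 8.

8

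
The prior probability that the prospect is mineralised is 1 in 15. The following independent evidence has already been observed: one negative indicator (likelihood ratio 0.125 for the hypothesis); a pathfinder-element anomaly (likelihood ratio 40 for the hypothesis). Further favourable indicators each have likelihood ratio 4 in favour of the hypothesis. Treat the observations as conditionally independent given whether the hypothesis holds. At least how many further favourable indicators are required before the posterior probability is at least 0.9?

3

Prior odds = (1/15)/(14/15) = 1/14.
Combined Bayes factor of the evidence already in hand = 0.125 × 40 = 5.
Odds after that evidence = (1/14) × 5 = 5/14.
Target odds = 0.9/0.1 = 9.
Need 4ⁿ ≥ 9 ÷ (5/14) = 25.2.
4² = 16 falls short of 25.2 but 4³ = 64 reaches it, so n = 3.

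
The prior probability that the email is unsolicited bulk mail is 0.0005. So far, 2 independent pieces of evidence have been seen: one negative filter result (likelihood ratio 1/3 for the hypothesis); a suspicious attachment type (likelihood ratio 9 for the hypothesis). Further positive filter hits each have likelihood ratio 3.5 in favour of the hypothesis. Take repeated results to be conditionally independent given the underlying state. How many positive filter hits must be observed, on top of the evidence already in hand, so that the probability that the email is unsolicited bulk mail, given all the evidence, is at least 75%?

Prior odds = 0.0005/0.9995 = 1/1999.
Combined Bayes factor of the evidence already in hand = (1/3) × 9 = 3.
Odds after that evidence = (1/1999) × 3 = 3/1999.
Target odds = 0.75/0.25 = 3.
Need 3.5ⁿ ≥ 3 ÷ (3/1999) = 1999.
3.5⁶ = 1838.265625 falls short of 1999 but 3.5⁷ = 823543/128 reaches it, so n = 7.

7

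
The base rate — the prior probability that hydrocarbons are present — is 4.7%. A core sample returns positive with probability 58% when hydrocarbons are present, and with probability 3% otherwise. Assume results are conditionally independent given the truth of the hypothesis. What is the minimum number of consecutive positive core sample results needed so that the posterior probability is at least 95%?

3

Prior odds: 0.047 ÷ 0.953 = 47/953.
Likelihood ratio of a positive result = 0.58/0.03 = 58/3.
Target odds: 0.95 ÷ 0.05 = 19.
Require (58/3)ⁿ ≥ 19 ÷ (47/953) = 18107/47.
(58/3)² = 3364/9 falls short of 18107/47 but (58/3)³ = 195112/27 reaches it, so n = 3.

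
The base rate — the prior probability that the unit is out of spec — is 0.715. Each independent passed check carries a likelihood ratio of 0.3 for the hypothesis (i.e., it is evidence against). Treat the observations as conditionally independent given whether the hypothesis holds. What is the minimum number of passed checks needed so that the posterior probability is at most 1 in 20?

4

Prior odds: 0.715 ÷ 0.285 = 143/57.
Likelihood ratio per passed check = 0.3.
Target odds: 0.05 ÷ 0.95 = 1/19.
Need (143/57) × 0.3ⁿ ≤ 1/19, i.e. 0.3ⁿ ≤ 3/143.
0.3³ = 0.027 is still above 3/143 but 0.3⁴ = 0.0081 is at or below it, so n = 4.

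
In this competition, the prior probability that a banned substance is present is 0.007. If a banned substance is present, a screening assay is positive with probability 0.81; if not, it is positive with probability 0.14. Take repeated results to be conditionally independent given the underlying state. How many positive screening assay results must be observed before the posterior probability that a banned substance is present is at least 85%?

4

Prior odds = 0.007/0.993 = 7/993.
Likelihood ratio of a positive = 0.81/0.14 = 81/14.
Target odds: 0.85 ÷ 0.15 = 17/3.
Need (7/993) × (81/14)ⁿ ≥ 17/3, i.e. (81/14)ⁿ ≥ 5627/7.
(81/14)³ = 531441/2744 falls short of 5627/7 but (81/14)⁴ = 43046721/38416 reaches it, so n = 4.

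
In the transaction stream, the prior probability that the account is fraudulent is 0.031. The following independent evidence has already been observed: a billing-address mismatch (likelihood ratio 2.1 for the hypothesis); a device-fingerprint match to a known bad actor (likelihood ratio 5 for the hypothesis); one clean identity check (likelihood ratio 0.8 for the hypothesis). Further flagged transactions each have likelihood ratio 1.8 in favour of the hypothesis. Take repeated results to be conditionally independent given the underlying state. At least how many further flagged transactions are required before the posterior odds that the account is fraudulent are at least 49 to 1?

9

Prior odds = 0.031/0.969 = 31/969.
Combined Bayes factor of the evidence already in hand = 2.1 × 5 × 0.8 = 8.4.
Odds after that evidence = (31/969) × 8.4 = 434/1615.
Target odds = 49.
Need 1.8ⁿ ≥ 49 ÷ (434/1615) = 11305/62.
1.8⁸ = 43046721/390625 falls short of 11305/62 but 1.8⁹ = 387420489/1953125 reaches it, so n = 9.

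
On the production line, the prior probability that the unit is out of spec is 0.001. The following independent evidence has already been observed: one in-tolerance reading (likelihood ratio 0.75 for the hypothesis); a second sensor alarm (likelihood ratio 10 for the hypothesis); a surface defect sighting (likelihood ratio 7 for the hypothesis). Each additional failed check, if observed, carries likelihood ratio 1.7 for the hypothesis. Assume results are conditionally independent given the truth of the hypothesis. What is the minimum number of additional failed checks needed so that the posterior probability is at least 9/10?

10

Prior odds = 0.001/0.999 = 1/999.
Combined Bayes factor of the evidence already in hand = 0.75 × 10 × 7 = 52.5.
Odds after that evidence = (1/999) × 52.5 = 35/666.
Target odds = 0.9/0.1 = 9.
Need 1.7ⁿ ≥ 9 ÷ (35/666) = 5994/35.
1.7⁹ ≈118.588 falls short of 5994/35 but 1.7¹⁰ ≈201.599 reaches it, so n = 10.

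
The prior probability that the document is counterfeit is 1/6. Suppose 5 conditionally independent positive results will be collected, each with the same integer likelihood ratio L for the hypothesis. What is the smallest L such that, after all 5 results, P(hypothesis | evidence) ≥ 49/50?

Prior odds = (1/6)/(5/6) = 0.2.
Target odds = 0.98/0.02 = 49.
Need L⁵ ≥ 49 ÷ 0.2 = 245.
3⁵ = 243 < 245 ≤ 1024 = 4⁵, so L = 4.

4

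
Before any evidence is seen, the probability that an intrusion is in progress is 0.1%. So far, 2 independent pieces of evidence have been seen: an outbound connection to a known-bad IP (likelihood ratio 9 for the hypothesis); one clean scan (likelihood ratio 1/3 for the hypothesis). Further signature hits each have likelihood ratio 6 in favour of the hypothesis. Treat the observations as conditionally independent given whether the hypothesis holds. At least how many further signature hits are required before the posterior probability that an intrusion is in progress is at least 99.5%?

Prior odds = 0.001/0.999 = 1/999.
Combined Bayes factor of the evidence already in hand = 9 × (1/3) = 3.
Odds after that evidence = (1/999) × 3 = 1/333.
Target odds = 0.995/0.005 = 199.
Need 6ⁿ ≥ 199 ÷ (1/333) = 66267.
6⁶ = 46656 falls short of 66267 but 6⁷ = 279936 reaches it, so n = 7.

7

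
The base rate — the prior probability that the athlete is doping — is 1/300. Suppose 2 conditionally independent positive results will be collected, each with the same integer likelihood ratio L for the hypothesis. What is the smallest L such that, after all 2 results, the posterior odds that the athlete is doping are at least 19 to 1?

Prior odds = (1/300)/(299/300) = 1/299.
Target odds = 19.
Need L² ≥ 19 ÷ (1/299) = 5681.
75² = 5625 < 5681 ≤ 5776 = 76², so L = 76.

76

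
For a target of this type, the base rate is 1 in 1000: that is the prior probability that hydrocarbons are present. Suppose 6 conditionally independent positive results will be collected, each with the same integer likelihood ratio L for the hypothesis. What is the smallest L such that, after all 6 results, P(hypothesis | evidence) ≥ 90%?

Prior odds = 0.001/0.999 = 1/999.
Target odds = 0.9/0.1 = 9.
Need L⁶ ≥ 9 ÷ (1/999) = 8991.
4⁶ = 4096 < 8991 ≤ 15625 = 5⁶, so L = 5.

5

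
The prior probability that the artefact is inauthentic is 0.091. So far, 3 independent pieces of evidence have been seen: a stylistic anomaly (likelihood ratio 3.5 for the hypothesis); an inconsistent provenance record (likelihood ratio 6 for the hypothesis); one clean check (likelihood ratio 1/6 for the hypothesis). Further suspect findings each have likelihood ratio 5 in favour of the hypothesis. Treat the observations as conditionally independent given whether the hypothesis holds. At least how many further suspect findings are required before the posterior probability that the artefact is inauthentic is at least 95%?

Prior odds = 0.091/0.909 = 91/909.
Combined Bayes factor of the evidence already in hand = 3.5 × 6 × (1/6) = 3.5.
Odds after that evidence = (91/909) × 3.5 = 637/1818.
Target odds = 0.95/0.05 = 19.
Need 5ⁿ ≥ 19 ÷ (637/1818) = 34542/637.
5² = 25 falls short of 34542/637 but 5³ = 125 reaches it, so n = 3.

3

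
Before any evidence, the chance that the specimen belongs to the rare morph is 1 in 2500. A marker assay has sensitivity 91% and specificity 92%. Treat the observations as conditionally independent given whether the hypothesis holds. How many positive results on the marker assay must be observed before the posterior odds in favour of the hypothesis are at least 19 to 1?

5

Prior odds = 0.0004/0.9996 = 1/2499.
False-positive rate = 1 − 0.92 = 0.08; likelihood ratio of a positive = 0.91/0.08 = 11.375.
Target odds = 19.
Require 11.375ⁿ ≥ 19 ÷ (1/2499) = 47481.
11.375⁴ = 68574961/4096 falls short of 47481 but 11.375⁵ ≈190439 reaches it, so n = 5.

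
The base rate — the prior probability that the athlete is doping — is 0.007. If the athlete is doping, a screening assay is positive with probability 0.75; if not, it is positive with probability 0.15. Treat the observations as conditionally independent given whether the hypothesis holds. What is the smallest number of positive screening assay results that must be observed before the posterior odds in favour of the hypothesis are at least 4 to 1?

4

Prior odds = 0.007/0.993 = 7/993.
Likelihood ratio of a positive = 0.75/0.15 = 5.
Target odds = 4.
Need (7/993) × 5ⁿ ≥ 4, i.e. 5ⁿ ≥ 3972/7.
5³ = 125 falls short of 3972/7 but 5⁴ = 625 reaches it, so n = 4.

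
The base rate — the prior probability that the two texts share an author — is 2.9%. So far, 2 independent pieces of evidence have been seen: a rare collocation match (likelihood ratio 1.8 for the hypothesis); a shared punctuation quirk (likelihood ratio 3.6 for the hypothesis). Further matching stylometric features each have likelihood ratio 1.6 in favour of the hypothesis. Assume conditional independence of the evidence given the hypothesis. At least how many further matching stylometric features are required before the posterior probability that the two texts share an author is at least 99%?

Prior odds = 0.029/0.971 = 29/971.
Combined Bayes factor of the evidence already in hand = 1.8 × 3.6 = 6.48.
Odds after that evidence = (29/971) × 6.48 = 4698/24275.
Target odds = 0.99/0.01 = 99.
Need 1.6ⁿ ≥ 99 ÷ (4698/24275) = 267025/522.
1.6¹³ ≈450.36 falls short of 267025/522 but 1.6¹⁴ ≈720.576 reaches it, so n = 14.

14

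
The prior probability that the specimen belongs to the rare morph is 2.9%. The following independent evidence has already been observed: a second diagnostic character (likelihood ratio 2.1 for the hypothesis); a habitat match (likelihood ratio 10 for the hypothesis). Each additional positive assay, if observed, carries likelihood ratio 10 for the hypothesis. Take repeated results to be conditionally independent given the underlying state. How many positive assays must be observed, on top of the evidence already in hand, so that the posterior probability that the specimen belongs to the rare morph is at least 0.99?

3

Prior odds = 0.029/0.971 = 29/971.
Combined Bayes factor of the evidence already in hand = 2.1 × 10 = 21.
Odds after that evidence = (29/971) × 21 = 609/971.
Target odds = 0.99/0.01 = 99.
Need 10ⁿ ≥ 99 ÷ (609/971) = 32043/203.
10² = 100 falls short of 32043/203 but 10³ = 1000 reaches it, so n = 3.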